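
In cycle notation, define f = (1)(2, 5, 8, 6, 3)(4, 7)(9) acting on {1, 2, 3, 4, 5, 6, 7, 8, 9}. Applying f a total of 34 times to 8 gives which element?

5

8 lies in the 5-cycle (2, 5, 8, 6, 3).
Powers repeat with period 5 on this cycle, and 34 mod 5 = 4, so f^34(8) = f^4(8).
Stepping 4 places around the cycle: 8 → 6 → 3 → 2 → 5.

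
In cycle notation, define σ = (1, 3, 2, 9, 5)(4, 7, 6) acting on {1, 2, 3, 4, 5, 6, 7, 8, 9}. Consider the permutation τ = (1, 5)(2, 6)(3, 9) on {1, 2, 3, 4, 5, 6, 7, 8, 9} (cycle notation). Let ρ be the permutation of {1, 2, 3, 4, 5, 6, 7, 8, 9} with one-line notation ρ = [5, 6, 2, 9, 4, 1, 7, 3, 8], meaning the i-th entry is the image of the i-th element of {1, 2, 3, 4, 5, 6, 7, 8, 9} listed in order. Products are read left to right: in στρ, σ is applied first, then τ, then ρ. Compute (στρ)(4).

Apply the permutations in order: σ(4) = 7, then τ(7) = 7, then ρ(7) = 7. So (στρ)(4) = 7.

7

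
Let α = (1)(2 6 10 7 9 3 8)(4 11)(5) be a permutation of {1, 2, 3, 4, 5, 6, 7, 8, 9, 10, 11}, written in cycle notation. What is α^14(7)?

7 lies in the 7-cycle (2 6 10 7 9 3 8).
Powers repeat with period 7 on this cycle, and 14 mod 7 = 0, so α^14(7) = α^0(7).
So α^14(7) = 7.

7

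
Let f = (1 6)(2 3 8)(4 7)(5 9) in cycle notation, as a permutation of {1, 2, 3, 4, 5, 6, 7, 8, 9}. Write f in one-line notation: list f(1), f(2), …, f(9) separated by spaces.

6 3 8 7 9 1 4 2 5

Each element maps to the next entry in its cycle (wrapping to the front): 1↦6, 2↦3, 3↦8, 4↦7, 5↦9, 6↦1, 7↦4, 8↦2, 9↦5.
Listing these in domain order gives 6 3 8 7 9 1 4 2 5.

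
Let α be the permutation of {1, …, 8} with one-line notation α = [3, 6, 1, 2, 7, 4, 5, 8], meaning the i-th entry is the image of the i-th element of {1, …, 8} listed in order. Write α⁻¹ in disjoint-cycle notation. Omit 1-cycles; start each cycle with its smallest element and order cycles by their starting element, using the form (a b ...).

(1 3)(2 4 6)(5 7)

The cycle decomposition of α is (1 3)(2 6 4)(5 7).
Reversing each cycle (and rotating so the smallest element leads) gives α⁻¹ = (1 3)(2 4 6)(5 7).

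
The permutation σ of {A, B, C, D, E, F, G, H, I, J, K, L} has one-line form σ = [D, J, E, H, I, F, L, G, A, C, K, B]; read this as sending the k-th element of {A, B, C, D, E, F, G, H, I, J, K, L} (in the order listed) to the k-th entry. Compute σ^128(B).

Tracing B → J → … returns to B after 10 steps, so B lies in a 10-cycle (A D H G L B J C E I).
Powers repeat with period 10 on this cycle, and 128 mod 10 = 8, so σ^128(B) = σ^8(B).
Stepping 8 places around the cycle: B → J → C → E → I → A → D → H → G.

G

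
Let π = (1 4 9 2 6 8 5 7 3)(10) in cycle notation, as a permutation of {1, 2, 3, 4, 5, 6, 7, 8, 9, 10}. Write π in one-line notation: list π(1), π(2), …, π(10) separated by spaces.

4 6 1 9 7 8 3 5 2 10

Each element maps to the next entry in its cycle (wrapping to the front): 1↦4, 2↦6, 3↦1, 4↦9, 5↦7, 6↦8, 7↦3, 8↦5, 9↦2, 10↦10.
Listing these in domain order gives 4 6 1 9 7 8 3 5 2 10.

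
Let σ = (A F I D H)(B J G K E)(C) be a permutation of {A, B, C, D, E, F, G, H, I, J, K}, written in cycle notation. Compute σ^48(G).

B

G lies in the 5-cycle (B J G K E).
On a 5-cycle, σ^5 is the identity, so σ^48 = σ^3 there (48 ≡ 3 mod 5).
Stepping 3 places around the cycle: G → K → E → B.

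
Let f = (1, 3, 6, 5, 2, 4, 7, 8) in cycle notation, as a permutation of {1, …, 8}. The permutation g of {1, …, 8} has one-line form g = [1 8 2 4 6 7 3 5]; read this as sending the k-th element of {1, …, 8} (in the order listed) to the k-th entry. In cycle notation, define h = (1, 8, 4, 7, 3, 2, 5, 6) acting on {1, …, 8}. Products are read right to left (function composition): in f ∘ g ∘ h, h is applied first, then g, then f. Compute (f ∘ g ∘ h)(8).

Apply the permutations in order: h(8) = 4, then g(4) = 4, then f(4) = 7. So (f ∘ g ∘ h)(8) = 7.

7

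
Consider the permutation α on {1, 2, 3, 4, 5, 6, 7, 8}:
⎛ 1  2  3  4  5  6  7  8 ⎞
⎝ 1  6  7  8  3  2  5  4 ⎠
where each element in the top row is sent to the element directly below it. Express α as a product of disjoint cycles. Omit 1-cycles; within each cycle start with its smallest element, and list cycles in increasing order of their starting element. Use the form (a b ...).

Start at 2 and follow images: 2 → 6 → 2, giving the cycle (2 6).
Repeating from the next unused element and collecting all non-trivial cycles gives (2 6)(3 7 5)(4 8).

(2 6)(3 7 5)(4 8)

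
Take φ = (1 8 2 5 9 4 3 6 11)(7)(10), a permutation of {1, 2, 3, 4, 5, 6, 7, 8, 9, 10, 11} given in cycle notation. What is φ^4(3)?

3 lies in the 9-cycle (1 8 2 5 9 4 3 6 11).
Stepping 4 places around the cycle: 3 → 6 → 11 → 1 → 8.

8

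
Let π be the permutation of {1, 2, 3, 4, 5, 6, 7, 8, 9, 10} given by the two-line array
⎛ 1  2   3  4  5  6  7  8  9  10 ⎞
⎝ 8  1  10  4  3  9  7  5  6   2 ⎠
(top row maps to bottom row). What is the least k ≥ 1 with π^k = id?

Writing π as disjoint cycles, the cycle lengths are 6, 2, 1, 1.
The order of π is the least common multiple of its cycle lengths: lcm(6, 2) = 6.

6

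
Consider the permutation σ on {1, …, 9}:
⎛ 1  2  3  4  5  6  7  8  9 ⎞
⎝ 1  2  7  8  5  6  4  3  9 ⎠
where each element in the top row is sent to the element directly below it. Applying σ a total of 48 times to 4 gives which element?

4

Tracing 4 → 8 → … returns to 4 after 4 steps, so 4 lies in a 4-cycle (3 7 4 8).
Since the cycle has length 4, σ^48 acts on it the same as σ^0 (48 mod 4 = 0).
So σ^48(4) = 4.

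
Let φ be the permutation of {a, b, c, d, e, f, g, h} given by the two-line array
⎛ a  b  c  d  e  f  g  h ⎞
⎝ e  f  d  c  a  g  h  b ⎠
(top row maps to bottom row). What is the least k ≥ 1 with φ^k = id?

4

Writing φ as disjoint cycles, the cycle lengths are 4, 2, 2.
Since disjoint cycles commute, ord(φ) = lcm(4, 2, 2) = 4.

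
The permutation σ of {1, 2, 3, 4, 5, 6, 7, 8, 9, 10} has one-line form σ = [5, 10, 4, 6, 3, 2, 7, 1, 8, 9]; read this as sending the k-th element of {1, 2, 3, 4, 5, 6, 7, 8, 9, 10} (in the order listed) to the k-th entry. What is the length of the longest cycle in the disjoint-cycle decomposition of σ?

9

Decomposing into disjoint cycles gives (1, 5, 3, 4, 6, 2, 10, 9, 8); the longest has length 9.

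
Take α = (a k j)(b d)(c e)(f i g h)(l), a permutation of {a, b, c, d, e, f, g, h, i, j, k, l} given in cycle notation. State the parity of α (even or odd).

odd

The cycle lengths are 4, 3, 2, 2, 1.
A cycle of length ℓ contributes ℓ−1 transpositions, so α is a product of 3 + 2 + 1 + 1 = 7 transpositions — odd.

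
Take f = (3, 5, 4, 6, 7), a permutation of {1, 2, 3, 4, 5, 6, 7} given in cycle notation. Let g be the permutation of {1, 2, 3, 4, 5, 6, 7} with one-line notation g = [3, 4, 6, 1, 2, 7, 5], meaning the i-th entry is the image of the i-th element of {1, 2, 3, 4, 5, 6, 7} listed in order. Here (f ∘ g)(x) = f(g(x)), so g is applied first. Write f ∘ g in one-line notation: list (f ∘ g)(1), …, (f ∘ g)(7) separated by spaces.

5 6 7 1 2 3 4

(f ∘ g)(x) = f(g(x)). Computing each image: f(g(1)) = f(3) = 5, f(g(2)) = f(4) = 6, f(g(3)) = f(6) = 7, f(g(4)) = f(1) = 1, f(g(5)) = f(2) = 2, f(g(6)) = f(7) = 3, f(g(7)) = f(5) = 4.
Hence f ∘ g = [5 6 7 1 2 3 4].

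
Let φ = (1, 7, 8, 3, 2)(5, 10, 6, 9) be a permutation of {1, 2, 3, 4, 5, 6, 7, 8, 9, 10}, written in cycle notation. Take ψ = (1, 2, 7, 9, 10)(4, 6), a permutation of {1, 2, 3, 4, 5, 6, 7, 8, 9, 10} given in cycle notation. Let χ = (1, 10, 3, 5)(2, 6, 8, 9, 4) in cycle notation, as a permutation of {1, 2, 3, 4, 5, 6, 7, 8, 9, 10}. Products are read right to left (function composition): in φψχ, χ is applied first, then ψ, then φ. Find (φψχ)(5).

Apply the permutations in order: χ(5) = 1, then ψ(1) = 2, then φ(2) = 1. So (φψχ)(5) = 1.

1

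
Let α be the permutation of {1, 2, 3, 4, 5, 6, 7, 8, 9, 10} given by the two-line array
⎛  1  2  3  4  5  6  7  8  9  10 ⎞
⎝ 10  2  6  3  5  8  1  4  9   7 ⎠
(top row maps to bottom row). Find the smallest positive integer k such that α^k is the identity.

Writing α as disjoint cycles, the cycle lengths are 4, 3, 1, 1, 1.
The order is lcm(4, 3) = 12.

12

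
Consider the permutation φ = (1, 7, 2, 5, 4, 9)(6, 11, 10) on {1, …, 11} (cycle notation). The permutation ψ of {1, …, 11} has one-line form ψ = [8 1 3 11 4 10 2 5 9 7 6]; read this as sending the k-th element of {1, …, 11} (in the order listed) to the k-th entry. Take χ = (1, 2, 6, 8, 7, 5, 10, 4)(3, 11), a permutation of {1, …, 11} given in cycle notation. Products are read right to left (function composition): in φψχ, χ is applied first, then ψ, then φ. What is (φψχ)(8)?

Apply the permutations in order: χ(8) = 7, then ψ(7) = 2, then φ(2) = 5. So (φψχ)(8) = 5.

5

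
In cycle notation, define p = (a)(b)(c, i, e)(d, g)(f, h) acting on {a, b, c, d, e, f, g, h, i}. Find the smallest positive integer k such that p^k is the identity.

6

The disjoint cycles have lengths 3, 2, 2, 1, 1.
The order of p is the least common multiple of its cycle lengths: lcm(3, 2, 2) = 6.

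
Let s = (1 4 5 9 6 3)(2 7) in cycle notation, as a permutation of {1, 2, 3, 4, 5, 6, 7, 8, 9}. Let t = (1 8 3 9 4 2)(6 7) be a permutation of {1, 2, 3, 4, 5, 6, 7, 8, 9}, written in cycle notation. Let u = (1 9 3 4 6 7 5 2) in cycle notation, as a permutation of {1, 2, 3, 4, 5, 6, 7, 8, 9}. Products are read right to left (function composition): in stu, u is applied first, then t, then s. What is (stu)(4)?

Chase 4: u(4) = 6; t(6) = 7; s(7) = 2. Hence (stu)(4) = 2.

2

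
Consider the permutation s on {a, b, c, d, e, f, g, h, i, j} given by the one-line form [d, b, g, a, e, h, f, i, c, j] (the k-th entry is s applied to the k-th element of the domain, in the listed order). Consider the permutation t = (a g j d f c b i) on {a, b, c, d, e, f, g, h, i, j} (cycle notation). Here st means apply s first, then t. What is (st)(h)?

s(h) = i, then t(i) = a; composing gives (st)(h) = a.

a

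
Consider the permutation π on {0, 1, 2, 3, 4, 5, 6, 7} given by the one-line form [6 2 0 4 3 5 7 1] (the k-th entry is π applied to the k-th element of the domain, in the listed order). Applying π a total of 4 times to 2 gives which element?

Tracing 2 → 0 → … returns to 2 after 5 steps, so 2 lies in a 5-cycle (0, 6, 7, 1, 2).
Advancing 4 steps from 2: 2 → 0 → 6 → 7 → 1.

1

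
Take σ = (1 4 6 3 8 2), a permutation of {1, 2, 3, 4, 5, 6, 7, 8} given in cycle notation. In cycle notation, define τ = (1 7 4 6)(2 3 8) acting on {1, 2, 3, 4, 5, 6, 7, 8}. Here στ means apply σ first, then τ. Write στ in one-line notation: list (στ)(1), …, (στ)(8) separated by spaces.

6 7 2 1 5 8 4 3

Chase each element through σ then τ: 1 → 4 → 6; 2 → 1 → 7; 3 → 8 → 2; 4 → 6 → 1; 5 → 5 → 5; 6 → 3 → 8; 7 → 7 → 4; 8 → 2 → 3.
So στ in one-line form is 6 7 2 1 5 8 4 3.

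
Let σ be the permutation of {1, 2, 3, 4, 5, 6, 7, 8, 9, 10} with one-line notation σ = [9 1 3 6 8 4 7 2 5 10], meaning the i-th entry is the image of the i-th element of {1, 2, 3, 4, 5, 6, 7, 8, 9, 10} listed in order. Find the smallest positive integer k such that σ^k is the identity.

The disjoint-cycle form of σ has cycle lengths 5, 2, 1, 1, 1.
The order is lcm(5, 2) = 10.

10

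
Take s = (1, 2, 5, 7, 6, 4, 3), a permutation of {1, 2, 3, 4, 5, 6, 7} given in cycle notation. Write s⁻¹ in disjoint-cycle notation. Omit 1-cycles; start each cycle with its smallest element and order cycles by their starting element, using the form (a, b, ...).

Inverting a permutation written in cycle notation just reverses the order within every cycle.
Reversing each cycle of s and rotating so the smallest element leads gives (1, 3, 4, 6, 7, 5, 2).

(1, 3, 4, 6, 7, 5, 2)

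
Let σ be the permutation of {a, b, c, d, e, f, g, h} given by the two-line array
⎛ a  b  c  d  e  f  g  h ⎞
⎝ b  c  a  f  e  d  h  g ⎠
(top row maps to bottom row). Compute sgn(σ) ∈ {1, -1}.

1

In disjoint-cycle form the cycle lengths are 3, 2, 2, 1.
A cycle is odd iff its length is even; σ has 2 even-length cycles, so sgn(σ) = (−1)^2 and σ is even.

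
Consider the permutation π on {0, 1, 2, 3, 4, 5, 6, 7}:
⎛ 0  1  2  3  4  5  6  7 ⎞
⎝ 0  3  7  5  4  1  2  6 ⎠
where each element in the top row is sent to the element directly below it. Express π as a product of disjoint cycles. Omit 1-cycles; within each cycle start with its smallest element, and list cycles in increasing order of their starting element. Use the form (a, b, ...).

(1, 3, 5)(2, 7, 6)

Iterating π from 1 gives 1 → 3 → 5 → 1; that is the 3-cycle (1, 3, 5).
Continuing from each remaining unvisited element yields (1, 3, 5)(2, 7, 6).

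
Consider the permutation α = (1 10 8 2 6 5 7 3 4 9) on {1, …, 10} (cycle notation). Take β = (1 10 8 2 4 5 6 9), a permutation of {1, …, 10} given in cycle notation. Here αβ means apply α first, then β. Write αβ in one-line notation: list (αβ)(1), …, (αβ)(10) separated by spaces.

For each element, apply α then β: 1 → 10 → 8; 2 → 6 → 9; 3 → 4 → 5; 4 → 9 → 1; 5 → 7 → 7; 6 → 5 → 6; 7 → 3 → 3; 8 → 2 → 4; 9 → 1 → 10; 10 → 8 → 2.
Collecting the images, αβ = [8 9 5 1 7 6 3 4 10 2].

8 9 5 1 7 6 3 4 10 2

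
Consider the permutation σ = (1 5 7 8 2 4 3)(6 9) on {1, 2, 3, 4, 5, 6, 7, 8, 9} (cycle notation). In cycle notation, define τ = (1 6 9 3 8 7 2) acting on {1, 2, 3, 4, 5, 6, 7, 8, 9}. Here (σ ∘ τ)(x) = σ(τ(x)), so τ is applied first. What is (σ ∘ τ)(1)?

9

First apply τ: τ(1) = 6, then σ(6) = 9. Thus (σ ∘ τ)(1) = 9.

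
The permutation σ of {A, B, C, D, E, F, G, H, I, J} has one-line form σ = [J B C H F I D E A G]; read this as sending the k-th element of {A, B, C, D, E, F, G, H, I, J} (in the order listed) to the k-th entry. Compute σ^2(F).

A

Tracing F → I → … returns to F after 8 steps, so F lies in an 8-cycle (A J G D H E F I).
Stepping 2 places around the cycle: F → I → A.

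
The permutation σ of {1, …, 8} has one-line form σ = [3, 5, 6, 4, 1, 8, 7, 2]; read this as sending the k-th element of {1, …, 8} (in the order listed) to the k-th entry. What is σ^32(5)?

3

Tracing 5 → 1 → … returns to 5 after 6 steps, so 5 lies in a 6-cycle (1, 3, 6, 8, 2, 5).
Powers repeat with period 6 on this cycle, and 32 mod 6 = 2, so σ^32(5) = σ^2(5).
Advancing 2 steps from 5: 5 → 1 → 3.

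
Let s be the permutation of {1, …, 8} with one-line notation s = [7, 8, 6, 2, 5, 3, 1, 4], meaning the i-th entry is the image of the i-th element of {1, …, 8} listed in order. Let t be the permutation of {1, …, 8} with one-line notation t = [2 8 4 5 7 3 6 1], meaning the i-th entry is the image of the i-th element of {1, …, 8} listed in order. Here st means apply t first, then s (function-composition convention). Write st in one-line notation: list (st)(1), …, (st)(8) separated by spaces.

Chase each element through t then s: 1 → 2 → 8; 2 → 8 → 4; 3 → 4 → 2; 4 → 5 → 5; 5 → 7 → 1; 6 → 3 → 6; 7 → 6 → 3; 8 → 1 → 7.
So st in one-line form is 8 4 2 5 1 6 3 7.

8 4 2 5 1 6 3 7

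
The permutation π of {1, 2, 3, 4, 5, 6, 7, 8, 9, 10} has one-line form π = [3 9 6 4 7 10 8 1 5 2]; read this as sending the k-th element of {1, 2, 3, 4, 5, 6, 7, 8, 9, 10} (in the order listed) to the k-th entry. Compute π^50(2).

1

Tracing 2 → 9 → … returns to 2 after 9 steps, so 2 lies in a 9-cycle (1 3 6 10 2 9 5 7 8).
Powers repeat with period 9 on this cycle, and 50 mod 9 = 5, so π^50(2) = π^5(2).
Stepping 5 places around the cycle: 2 → 9 → 5 → 7 → 8 → 1.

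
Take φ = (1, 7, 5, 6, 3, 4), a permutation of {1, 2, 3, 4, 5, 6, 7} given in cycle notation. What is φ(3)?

3 appears in (1, 7, 5, 6, 3, 4); the next entry (wrapping around) is 4.

4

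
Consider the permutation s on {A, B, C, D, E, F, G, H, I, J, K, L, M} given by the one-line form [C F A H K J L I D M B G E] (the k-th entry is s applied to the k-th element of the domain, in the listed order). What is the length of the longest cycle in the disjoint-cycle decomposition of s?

6

Decomposing into disjoint cycles gives (A C)(B F J M E K)(D H I)(G L); the longest has length 6.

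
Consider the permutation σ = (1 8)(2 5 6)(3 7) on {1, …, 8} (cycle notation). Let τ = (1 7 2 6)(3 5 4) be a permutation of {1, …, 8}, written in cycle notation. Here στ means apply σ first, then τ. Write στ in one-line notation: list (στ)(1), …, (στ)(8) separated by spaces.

(στ)(x) = τ(σ(x)). Computing each image: τ(σ(1)) = τ(8) = 8, τ(σ(2)) = τ(5) = 4, τ(σ(3)) = τ(7) = 2, τ(σ(4)) = τ(4) = 3, τ(σ(5)) = τ(6) = 1, τ(σ(6)) = τ(2) = 6, τ(σ(7)) = τ(3) = 5, τ(σ(8)) = τ(1) = 7.
Hence στ = [8 4 2 3 1 6 5 7].

8 4 2 3 1 6 5 7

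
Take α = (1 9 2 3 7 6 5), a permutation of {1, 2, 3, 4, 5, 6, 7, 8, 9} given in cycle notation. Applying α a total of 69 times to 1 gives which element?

1 lies in the 7-cycle (1 9 2 3 7 6 5).
Since the cycle has length 7, α^69 acts on it the same as α^6 (69 mod 7 = 6).
Stepping 6 places around the cycle: 1 → 9 → 2 → 3 → 7 → 6 → 5.

5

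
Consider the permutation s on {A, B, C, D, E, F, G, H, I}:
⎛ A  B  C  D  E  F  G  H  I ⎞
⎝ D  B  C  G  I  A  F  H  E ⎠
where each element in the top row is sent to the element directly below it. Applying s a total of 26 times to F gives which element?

Tracing F → A → … returns to F after 4 steps, so F lies in a 4-cycle (A, D, G, F).
Since the cycle has length 4, s^26 acts on it the same as s^2 (26 mod 4 = 2).
Stepping 2 places around the cycle: F → A → D.

D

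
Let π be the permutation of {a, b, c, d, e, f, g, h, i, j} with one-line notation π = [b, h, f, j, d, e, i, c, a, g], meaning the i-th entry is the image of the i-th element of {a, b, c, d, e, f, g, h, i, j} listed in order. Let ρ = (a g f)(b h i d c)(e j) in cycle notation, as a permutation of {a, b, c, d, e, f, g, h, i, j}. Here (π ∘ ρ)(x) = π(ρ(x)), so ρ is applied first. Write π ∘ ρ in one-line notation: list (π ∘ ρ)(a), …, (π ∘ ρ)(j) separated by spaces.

(π ∘ ρ)(x) = π(ρ(x)). Computing each image: π(ρ(a)) = π(g) = i, π(ρ(b)) = π(h) = c, π(ρ(c)) = π(b) = h, π(ρ(d)) = π(c) = f, π(ρ(e)) = π(j) = g, π(ρ(f)) = π(a) = b, π(ρ(g)) = π(f) = e, π(ρ(h)) = π(i) = a, π(ρ(i)) = π(d) = j, π(ρ(j)) = π(e) = d.
Hence π ∘ ρ = [i c h f g b e a j d].

i c h f g b e a j d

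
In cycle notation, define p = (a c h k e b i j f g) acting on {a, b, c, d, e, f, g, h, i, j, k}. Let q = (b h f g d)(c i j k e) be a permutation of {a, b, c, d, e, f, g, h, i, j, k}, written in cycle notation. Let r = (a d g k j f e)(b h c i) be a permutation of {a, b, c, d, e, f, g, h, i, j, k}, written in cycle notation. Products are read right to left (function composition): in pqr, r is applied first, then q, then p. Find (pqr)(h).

j

(pqr)(h) = p(q(r(h))). r(h) = c, then q(c) = i, then p(i) = j, so the result is j.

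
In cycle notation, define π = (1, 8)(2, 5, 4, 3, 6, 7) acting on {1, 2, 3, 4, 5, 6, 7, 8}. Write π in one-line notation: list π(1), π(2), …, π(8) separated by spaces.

Reading each image from the cycles: 1→8, 2→5, 3→6, 4→3, 5→4, 6→7, 7→2, 8→1.
Listing these in domain order gives 8 5 6 3 4 7 2 1.

8 5 6 3 4 7 2 1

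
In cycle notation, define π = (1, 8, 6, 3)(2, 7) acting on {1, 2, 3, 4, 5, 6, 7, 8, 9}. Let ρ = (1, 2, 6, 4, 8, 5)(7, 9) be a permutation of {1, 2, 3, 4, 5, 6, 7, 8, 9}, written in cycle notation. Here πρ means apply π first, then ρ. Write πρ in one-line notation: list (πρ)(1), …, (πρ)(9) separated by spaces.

5 9 2 8 1 3 6 4 7

(πρ)(x) = ρ(π(x)). Computing each image: ρ(π(1)) = ρ(8) = 5, ρ(π(2)) = ρ(7) = 9, ρ(π(3)) = ρ(1) = 2, ρ(π(4)) = ρ(4) = 8, ρ(π(5)) = ρ(5) = 1, ρ(π(6)) = ρ(3) = 3, ρ(π(7)) = ρ(2) = 6, ρ(π(8)) = ρ(6) = 4, ρ(π(9)) = ρ(9) = 7.
Hence πρ = [5 9 2 8 1 3 6 4 7].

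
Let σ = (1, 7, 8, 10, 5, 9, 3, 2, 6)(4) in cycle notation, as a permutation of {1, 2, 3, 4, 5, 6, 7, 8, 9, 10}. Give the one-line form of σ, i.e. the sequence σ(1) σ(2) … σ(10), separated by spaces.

Each element maps to the next entry in its cycle (wrapping to the front): 1↦7, 2↦6, 3↦2, 4↦4, 5↦9, 6↦1, 7↦8, 8↦10, 9↦3, 10↦5.
Listing these in domain order gives 7 6 2 4 9 1 8 10 3 5.

7 6 2 4 9 1 8 10 3 5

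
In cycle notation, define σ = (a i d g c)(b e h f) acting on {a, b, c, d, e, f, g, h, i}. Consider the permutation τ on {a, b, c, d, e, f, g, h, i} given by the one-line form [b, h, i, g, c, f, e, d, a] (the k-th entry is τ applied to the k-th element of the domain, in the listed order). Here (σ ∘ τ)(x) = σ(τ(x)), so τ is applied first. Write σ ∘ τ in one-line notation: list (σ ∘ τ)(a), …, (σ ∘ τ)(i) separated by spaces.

e f d c a b h g i

(σ ∘ τ)(x) = σ(τ(x)). Computing each image: σ(τ(a)) = σ(b) = e, σ(τ(b)) = σ(h) = f, σ(τ(c)) = σ(i) = d, σ(τ(d)) = σ(g) = c, σ(τ(e)) = σ(c) = a, σ(τ(f)) = σ(f) = b, σ(τ(g)) = σ(e) = h, σ(τ(h)) = σ(d) = g, σ(τ(i)) = σ(a) = i.
Hence σ ∘ τ = [e f d c a b h g i].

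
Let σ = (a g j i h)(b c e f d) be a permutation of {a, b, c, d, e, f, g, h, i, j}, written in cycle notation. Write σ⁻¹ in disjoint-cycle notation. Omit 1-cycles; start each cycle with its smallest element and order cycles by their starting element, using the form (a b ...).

(a h i j g)(b d f e c)

The inverse reverses each cycle.
Reversing each cycle of σ and rotating so the smallest element leads gives (a h i j g)(b d f e c).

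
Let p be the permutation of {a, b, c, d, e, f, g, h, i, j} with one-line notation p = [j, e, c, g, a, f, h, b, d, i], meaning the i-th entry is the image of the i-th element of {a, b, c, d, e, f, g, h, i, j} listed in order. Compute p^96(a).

Tracing a → j → … returns to a after 8 steps, so a lies in an 8-cycle (a, j, i, d, g, h, b, e).
Powers repeat with period 8 on this cycle, and 96 mod 8 = 0, so p^96(a) = p^0(a).
So p^96(a) = a.

a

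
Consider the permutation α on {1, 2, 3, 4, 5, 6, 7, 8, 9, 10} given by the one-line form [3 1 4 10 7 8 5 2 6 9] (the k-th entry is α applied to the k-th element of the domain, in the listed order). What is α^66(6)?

Tracing 6 → 8 → … returns to 6 after 8 steps, so 6 lies in an 8-cycle (1 3 4 10 9 6 8 2).
Since the cycle has length 8, α^66 acts on it the same as α^2 (66 mod 8 = 2).
Stepping 2 places around the cycle: 6 → 8 → 2.

2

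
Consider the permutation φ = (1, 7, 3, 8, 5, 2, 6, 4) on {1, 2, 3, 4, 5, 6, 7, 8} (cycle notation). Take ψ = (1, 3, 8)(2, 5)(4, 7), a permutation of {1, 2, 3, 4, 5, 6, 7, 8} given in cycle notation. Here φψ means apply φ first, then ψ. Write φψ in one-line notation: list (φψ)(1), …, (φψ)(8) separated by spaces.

4 6 1 3 5 7 8 2

(φψ)(x) = ψ(φ(x)). Computing each image: ψ(φ(1)) = ψ(7) = 4, ψ(φ(2)) = ψ(6) = 6, ψ(φ(3)) = ψ(8) = 1, ψ(φ(4)) = ψ(1) = 3, ψ(φ(5)) = ψ(2) = 5, ψ(φ(6)) = ψ(4) = 7, ψ(φ(7)) = ψ(3) = 8, ψ(φ(8)) = ψ(5) = 2.
Hence φψ = [4 6 1 3 5 7 8 2].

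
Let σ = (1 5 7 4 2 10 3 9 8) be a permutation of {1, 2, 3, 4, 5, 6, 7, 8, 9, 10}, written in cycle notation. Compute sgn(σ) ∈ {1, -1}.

1

The cycle lengths are 9, 1.
A cycle of length ℓ contributes ℓ−1 transpositions, so σ is a product of 8 transpositions — even.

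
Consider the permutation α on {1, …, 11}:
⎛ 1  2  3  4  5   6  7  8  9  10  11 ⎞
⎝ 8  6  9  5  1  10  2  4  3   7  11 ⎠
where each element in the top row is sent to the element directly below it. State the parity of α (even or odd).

In disjoint-cycle form the cycle lengths are 4, 4, 2, 1.
A cycle of length ℓ contributes ℓ−1 transpositions, so α is a product of 3 + 3 + 1 = 7 transpositions — odd.

odd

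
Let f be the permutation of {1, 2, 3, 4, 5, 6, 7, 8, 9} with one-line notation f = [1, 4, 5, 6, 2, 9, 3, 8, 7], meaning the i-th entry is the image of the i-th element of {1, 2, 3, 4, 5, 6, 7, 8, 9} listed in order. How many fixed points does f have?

2

The fixed points (elements with f(x) = x) are {1, 8}, so there are 2.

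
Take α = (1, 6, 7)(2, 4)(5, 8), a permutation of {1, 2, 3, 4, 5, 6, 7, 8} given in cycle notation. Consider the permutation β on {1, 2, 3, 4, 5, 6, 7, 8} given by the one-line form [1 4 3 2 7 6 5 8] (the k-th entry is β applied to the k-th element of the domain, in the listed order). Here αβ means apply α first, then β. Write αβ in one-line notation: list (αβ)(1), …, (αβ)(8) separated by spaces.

(αβ)(x) = β(α(x)). Computing each image: β(α(1)) = β(6) = 6, β(α(2)) = β(4) = 2, β(α(3)) = β(3) = 3, β(α(4)) = β(2) = 4, β(α(5)) = β(8) = 8, β(α(6)) = β(7) = 5, β(α(7)) = β(1) = 1, β(α(8)) = β(5) = 7.
Hence αβ = [6 2 3 4 8 5 1 7].

6 2 3 4 8 5 1 7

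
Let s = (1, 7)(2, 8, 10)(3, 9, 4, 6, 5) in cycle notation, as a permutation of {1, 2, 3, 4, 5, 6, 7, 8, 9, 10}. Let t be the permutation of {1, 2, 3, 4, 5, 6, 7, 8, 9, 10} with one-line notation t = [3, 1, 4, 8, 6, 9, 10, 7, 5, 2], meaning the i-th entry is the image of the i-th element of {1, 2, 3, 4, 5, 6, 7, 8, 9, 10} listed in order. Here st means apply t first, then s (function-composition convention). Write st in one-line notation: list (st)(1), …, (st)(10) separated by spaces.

(st)(x) = s(t(x)). Computing each image: s(t(1)) = s(3) = 9, s(t(2)) = s(1) = 7, s(t(3)) = s(4) = 6, s(t(4)) = s(8) = 10, s(t(5)) = s(6) = 5, s(t(6)) = s(9) = 4, s(t(7)) = s(10) = 2, s(t(8)) = s(7) = 1, s(t(9)) = s(5) = 3, s(t(10)) = s(2) = 8.
Hence st = [9 7 6 10 5 4 2 1 3 8].

9 7 6 10 5 4 2 1 3 8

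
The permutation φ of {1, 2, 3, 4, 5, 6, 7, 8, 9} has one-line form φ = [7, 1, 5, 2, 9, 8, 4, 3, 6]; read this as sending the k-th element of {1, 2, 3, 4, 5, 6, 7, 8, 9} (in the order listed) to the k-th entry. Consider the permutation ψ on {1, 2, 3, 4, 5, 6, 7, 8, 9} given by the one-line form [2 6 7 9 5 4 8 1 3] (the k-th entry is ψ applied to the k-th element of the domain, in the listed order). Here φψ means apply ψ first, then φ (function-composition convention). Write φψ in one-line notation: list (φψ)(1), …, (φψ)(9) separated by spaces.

1 8 4 6 9 2 3 7 5

(φψ)(x) = φ(ψ(x)). Computing each image: φ(ψ(1)) = φ(2) = 1, φ(ψ(2)) = φ(6) = 8, φ(ψ(3)) = φ(7) = 4, φ(ψ(4)) = φ(9) = 6, φ(ψ(5)) = φ(5) = 9, φ(ψ(6)) = φ(4) = 2, φ(ψ(7)) = φ(8) = 3, φ(ψ(8)) = φ(1) = 7, φ(ψ(9)) = φ(3) = 5.
Hence φψ = [1 8 4 6 9 2 3 7 5].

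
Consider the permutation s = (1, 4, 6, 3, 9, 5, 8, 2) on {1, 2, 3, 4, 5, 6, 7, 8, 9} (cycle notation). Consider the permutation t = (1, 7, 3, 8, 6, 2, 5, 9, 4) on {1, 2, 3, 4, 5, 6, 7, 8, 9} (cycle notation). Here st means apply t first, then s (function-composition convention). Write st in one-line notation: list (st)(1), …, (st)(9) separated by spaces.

For each element, apply t then s: 1 → 7 → 7; 2 → 5 → 8; 3 → 8 → 2; 4 → 1 → 4; 5 → 9 → 5; 6 → 2 → 1; 7 → 3 → 9; 8 → 6 → 3; 9 → 4 → 6.
So st in one-line form is 7 8 2 4 5 1 9 3 6.

7 8 2 4 5 1 9 3 6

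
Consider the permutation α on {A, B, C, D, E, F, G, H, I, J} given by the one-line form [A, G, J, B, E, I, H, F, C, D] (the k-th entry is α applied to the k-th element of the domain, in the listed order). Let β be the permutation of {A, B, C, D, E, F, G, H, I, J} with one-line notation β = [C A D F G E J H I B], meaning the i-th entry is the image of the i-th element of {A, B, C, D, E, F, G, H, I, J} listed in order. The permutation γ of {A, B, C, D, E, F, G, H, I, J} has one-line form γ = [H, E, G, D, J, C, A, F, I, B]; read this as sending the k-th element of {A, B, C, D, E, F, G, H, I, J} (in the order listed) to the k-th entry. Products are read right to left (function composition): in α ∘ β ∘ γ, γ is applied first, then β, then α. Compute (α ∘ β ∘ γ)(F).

Chase F: γ(F) = C; β(C) = D; α(D) = B. Hence (α ∘ β ∘ γ)(F) = B.

B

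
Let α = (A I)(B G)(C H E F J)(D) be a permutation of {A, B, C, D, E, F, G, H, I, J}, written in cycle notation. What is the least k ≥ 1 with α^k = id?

The cycle type of α is (5, 2, 2, 1).
The order is lcm(5, 2, 2) = 10.

10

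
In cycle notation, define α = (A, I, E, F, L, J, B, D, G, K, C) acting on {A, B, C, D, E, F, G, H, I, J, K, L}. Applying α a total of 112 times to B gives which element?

G

B lies in the 11-cycle (A, I, E, F, L, J, B, D, G, K, C).
Since the cycle has length 11, α^112 acts on it the same as α^2 (112 mod 11 = 2).
Stepping 2 places around the cycle: B → D → G.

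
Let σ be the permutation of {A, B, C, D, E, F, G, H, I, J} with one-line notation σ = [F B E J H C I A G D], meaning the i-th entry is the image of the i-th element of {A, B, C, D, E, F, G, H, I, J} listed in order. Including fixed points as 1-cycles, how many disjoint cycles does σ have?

The cycle decomposition is (A F C E H)(B)(D J)(G I), which has 4 cycles (counting 1-cycles).

4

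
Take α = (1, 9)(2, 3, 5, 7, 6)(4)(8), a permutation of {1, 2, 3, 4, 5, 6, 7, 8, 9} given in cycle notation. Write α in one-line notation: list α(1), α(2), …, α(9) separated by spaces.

9 3 5 4 7 2 6 8 1

Image by image: 1→9, 2→3, 3→5, 4→4, 5→7, 6→2, 7→6, 8→8, 9→1.
Listing these in domain order gives 9 3 5 4 7 2 6 8 1.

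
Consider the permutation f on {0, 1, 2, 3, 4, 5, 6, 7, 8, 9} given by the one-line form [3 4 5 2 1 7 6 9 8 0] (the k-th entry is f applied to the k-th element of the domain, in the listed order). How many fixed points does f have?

2

The fixed points (elements with f(x) = x) are {6, 8}, so there are 2.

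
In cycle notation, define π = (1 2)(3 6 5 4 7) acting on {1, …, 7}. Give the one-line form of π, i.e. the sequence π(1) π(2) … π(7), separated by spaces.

Reading each image from the cycles: 1↦2, 2↦1, 3↦6, 4↦7, 5↦4, 6↦5, 7↦3.
So the one-line form is 2 1 6 7 4 5 3.

2 1 6 7 4 5 3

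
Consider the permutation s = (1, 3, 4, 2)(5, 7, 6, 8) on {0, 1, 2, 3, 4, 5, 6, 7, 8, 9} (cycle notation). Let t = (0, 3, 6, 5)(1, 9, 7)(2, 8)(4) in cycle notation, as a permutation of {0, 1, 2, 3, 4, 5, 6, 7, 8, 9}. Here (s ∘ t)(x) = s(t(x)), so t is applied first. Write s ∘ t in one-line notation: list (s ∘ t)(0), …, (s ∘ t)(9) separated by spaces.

(s ∘ t)(x) = s(t(x)). Computing each image: s(t(0)) = s(3) = 4, s(t(1)) = s(9) = 9, s(t(2)) = s(8) = 5, s(t(3)) = s(6) = 8, s(t(4)) = s(4) = 2, s(t(5)) = s(0) = 0, s(t(6)) = s(5) = 7, s(t(7)) = s(1) = 3, s(t(8)) = s(2) = 1, s(t(9)) = s(7) = 6.
Hence s ∘ t = [4 9 5 8 2 0 7 3 1 6].

4 9 5 8 2 0 7 3 1 6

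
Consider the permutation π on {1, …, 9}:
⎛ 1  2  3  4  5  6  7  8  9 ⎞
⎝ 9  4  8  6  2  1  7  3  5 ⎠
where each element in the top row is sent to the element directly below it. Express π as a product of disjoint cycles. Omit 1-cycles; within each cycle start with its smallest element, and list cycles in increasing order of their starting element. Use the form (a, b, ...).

(1, 9, 5, 2, 4, 6)(3, 8)

Iterating π from 1 gives 1 → 9 → 5 → 2 → 4 → 6 → 1; that is the 6-cycle (1, 9, 5, 2, 4, 6).
Continuing from each remaining unvisited element yields (1, 9, 5, 2, 4, 6)(3, 8).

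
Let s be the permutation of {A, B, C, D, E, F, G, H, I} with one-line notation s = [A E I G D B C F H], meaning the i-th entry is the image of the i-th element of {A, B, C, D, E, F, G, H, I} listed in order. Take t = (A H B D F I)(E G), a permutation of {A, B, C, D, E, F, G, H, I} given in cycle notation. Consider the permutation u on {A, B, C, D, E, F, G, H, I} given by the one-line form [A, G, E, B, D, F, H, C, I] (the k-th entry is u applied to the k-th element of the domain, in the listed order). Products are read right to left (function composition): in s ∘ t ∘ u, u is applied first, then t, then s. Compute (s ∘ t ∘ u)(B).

D

Chase B: u(B) = G; t(G) = E; s(E) = D. Hence (s ∘ t ∘ u)(B) = D.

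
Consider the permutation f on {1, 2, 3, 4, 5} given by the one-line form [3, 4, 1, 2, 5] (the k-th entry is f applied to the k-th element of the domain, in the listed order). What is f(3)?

1

3 is element number 3 of the domain, and entry number 3 of the one-line form is 1, so f(3) = 1.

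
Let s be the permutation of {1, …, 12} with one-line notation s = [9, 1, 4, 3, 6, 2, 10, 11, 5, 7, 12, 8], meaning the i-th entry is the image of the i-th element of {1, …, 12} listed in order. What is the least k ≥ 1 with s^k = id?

The disjoint-cycle form of s has cycle lengths 5, 3, 2, 2.
The order is lcm(5, 3, 2, 2) = 30.

30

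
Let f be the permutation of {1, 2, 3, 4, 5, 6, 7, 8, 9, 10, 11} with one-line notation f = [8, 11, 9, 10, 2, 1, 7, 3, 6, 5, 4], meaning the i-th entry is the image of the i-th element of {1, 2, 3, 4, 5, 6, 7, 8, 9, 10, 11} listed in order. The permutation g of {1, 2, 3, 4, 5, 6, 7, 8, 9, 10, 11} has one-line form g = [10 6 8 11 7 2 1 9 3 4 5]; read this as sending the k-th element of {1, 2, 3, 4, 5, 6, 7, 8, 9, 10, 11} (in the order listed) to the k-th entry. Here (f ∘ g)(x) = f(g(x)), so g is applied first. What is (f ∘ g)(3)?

3

g(3) = 8, then f(8) = 3; composing gives (f ∘ g)(3) = 3.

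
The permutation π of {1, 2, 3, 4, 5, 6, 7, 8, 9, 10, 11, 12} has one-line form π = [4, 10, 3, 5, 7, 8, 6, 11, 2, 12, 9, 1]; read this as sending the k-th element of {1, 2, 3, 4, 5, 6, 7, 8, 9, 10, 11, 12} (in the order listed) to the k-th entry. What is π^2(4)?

7

Tracing 4 → 5 → … returns to 4 after 11 steps, so 4 lies in an 11-cycle (1, 4, 5, 7, 6, 8, 11, 9, 2, 10, 12).
Advancing 2 steps from 4: 4 → 5 → 7.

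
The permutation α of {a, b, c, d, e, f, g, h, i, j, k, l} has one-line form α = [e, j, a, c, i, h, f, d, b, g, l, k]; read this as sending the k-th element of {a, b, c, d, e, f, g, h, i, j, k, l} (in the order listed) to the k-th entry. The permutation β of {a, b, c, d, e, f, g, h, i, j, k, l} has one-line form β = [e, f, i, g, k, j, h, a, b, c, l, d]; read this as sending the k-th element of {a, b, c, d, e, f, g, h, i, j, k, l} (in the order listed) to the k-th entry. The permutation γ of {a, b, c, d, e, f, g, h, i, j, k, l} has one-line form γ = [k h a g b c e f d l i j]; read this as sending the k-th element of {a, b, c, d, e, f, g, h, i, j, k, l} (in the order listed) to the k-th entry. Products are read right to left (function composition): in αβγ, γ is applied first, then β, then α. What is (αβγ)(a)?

(αβγ)(a) = α(β(γ(a))). γ(a) = k, then β(k) = l, then α(l) = k, so the result is k.

k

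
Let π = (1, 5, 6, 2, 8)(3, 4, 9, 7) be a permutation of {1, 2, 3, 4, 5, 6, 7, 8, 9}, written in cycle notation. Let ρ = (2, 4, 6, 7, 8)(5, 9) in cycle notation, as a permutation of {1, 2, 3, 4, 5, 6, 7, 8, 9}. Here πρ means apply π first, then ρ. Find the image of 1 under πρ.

9

π(1) = 5, then ρ(5) = 9; composing gives (πρ)(1) = 9.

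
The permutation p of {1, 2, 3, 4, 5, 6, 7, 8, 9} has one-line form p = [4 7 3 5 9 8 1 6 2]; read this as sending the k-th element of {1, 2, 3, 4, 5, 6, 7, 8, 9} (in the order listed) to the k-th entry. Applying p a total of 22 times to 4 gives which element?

7

Tracing 4 → 5 → … returns to 4 after 6 steps, so 4 lies in a 6-cycle (1, 4, 5, 9, 2, 7).
On a 6-cycle, p^6 is the identity, so p^22 = p^4 there (22 ≡ 4 mod 6).
Advancing 4 steps from 4: 4 → 5 → 9 → 2 → 7.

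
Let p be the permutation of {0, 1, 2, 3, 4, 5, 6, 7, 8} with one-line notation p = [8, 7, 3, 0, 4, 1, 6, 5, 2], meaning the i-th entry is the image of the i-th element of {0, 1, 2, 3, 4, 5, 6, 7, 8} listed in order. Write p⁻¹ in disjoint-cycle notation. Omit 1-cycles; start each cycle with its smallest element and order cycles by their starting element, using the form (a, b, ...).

The cycle decomposition of p is (0, 8, 2, 3)(1, 7, 5).
Reversing each cycle (and rotating so the smallest element leads) gives p⁻¹ = (0, 3, 2, 8)(1, 5, 7).

(0, 3, 2, 8)(1, 5, 7)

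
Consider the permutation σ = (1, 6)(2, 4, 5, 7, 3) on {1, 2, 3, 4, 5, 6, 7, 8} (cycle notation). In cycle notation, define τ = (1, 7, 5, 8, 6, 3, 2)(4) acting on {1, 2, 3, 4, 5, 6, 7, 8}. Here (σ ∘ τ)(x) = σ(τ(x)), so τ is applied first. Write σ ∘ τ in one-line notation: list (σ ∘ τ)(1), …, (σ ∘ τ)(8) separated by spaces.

(σ ∘ τ)(x) = σ(τ(x)). Computing each image: σ(τ(1)) = σ(7) = 3, σ(τ(2)) = σ(1) = 6, σ(τ(3)) = σ(2) = 4, σ(τ(4)) = σ(4) = 5, σ(τ(5)) = σ(8) = 8, σ(τ(6)) = σ(3) = 2, σ(τ(7)) = σ(5) = 7, σ(τ(8)) = σ(6) = 1.
Hence σ ∘ τ = [3 6 4 5 8 2 7 1].

3 6 4 5 8 2 7 1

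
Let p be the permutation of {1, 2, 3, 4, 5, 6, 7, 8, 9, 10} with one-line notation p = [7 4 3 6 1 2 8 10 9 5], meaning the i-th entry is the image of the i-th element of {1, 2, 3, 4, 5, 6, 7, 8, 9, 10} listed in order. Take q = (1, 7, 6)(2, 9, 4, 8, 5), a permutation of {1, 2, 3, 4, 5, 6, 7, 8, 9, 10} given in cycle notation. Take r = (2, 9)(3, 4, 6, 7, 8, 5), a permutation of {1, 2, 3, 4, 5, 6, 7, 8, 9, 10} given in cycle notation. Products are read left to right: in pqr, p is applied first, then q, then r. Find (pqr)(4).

(pqr)(4) = r(q(p(4))). p(4) = 6, then q(6) = 1, then r(1) = 1, so the result is 1.

1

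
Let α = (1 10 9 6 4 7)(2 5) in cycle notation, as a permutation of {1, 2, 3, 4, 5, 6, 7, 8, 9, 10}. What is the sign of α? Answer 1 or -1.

The cycle lengths are 6, 2, 1, 1.
A cycle is odd iff its length is even; α has 2 even-length cycles, so sgn(α) = (−1)^2 and α is even.

1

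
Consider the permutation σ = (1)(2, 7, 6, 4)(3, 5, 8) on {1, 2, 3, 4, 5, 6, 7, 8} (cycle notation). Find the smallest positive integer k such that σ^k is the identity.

12

The disjoint cycles have lengths 4, 3, 1.
Since disjoint cycles commute, ord(σ) = lcm(4, 3) = 12.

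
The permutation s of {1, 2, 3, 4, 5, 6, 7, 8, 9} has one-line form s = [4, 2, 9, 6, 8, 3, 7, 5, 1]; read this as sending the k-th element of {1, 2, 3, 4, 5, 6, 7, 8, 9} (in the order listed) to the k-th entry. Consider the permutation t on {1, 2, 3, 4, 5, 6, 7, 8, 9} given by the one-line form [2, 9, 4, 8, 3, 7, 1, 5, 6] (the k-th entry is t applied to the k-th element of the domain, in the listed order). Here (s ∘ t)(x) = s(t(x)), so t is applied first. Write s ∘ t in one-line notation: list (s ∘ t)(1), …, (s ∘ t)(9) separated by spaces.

2 1 6 5 9 7 4 8 3

(s ∘ t)(x) = s(t(x)). Computing each image: s(t(1)) = s(2) = 2, s(t(2)) = s(9) = 1, s(t(3)) = s(4) = 6, s(t(4)) = s(8) = 5, s(t(5)) = s(3) = 9, s(t(6)) = s(7) = 7, s(t(7)) = s(1) = 4, s(t(8)) = s(5) = 8, s(t(9)) = s(6) = 3.
Hence s ∘ t = [2 1 6 5 9 7 4 8 3].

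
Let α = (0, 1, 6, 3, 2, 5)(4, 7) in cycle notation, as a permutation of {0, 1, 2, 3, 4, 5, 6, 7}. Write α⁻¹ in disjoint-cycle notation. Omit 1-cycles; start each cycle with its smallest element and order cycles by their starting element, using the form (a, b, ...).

(0, 5, 2, 3, 6, 1)(4, 7)

If α sends a → b within a cycle, α⁻¹ sends b → a; equivalently, reverse each cycle.
Reversing each cycle of α and rotating so the smallest element leads gives (0, 5, 2, 3, 6, 1)(4, 7).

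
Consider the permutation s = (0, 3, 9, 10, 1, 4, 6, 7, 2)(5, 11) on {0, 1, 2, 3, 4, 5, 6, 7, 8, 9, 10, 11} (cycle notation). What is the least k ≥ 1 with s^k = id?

The cycle type of s is (9, 2, 1).
Since disjoint cycles commute, ord(s) = lcm(9, 2) = 18.

18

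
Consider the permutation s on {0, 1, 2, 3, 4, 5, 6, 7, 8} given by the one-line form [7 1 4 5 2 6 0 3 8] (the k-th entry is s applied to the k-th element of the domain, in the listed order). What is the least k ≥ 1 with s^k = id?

10

The disjoint-cycle form of s has cycle lengths 5, 2, 1, 1.
The order is lcm(5, 2) = 10.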